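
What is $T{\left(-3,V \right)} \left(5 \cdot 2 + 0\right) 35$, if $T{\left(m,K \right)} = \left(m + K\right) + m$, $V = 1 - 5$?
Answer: $-3500$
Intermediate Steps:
$V = -4$ ($V = 1 - 5 = -4$)
$T{\left(m,K \right)} = K + 2 m$ ($T{\left(m,K \right)} = \left(K + m\right) + m = K + 2 m$)
$T{\left(-3,V \right)} \left(5 \cdot 2 + 0\right) 35 = \left(-4 + 2 \left(-3\right)\right) \left(5 \cdot 2 + 0\right) 35 = \left(-4 - 6\right) \left(10 + 0\right) 35 = \left(-10\right) 10 \cdot 35 = \left(-100\right) 35 = -3500$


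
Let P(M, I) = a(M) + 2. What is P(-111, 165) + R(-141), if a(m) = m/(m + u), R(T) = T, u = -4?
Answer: -15874/115 ≈ -138.03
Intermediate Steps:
a(m) = m/(-4 + m) (a(m) = m/(m - 4) = m/(-4 + m))
P(M, I) = 2 + M/(-4 + M) (P(M, I) = M/(-4 + M) + 2 = 2 + M/(-4 + M))
P(-111, 165) + R(-141) = (-8 + 3*(-111))/(-4 - 111) - 141 = (-8 - 333)/(-115) - 141 = -1/115*(-341) - 141 = 341/115 - 141 = -15874/115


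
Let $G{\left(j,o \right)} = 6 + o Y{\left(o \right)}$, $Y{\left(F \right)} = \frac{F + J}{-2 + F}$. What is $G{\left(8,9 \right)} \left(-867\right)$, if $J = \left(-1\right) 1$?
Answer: $- \frac{98838}{7} \approx -14120.0$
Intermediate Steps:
$J = -1$
$Y{\left(F \right)} = \frac{-1 + F}{-2 + F}$ ($Y{\left(F \right)} = \frac{F - 1}{-2 + F} = \frac{-1 + F}{-2 + F}$)
$G{\left(j,o \right)} = 6 + \frac{o \left(-1 + o\right)}{-2 + o}$ ($G{\left(j,o \right)} = 6 + o \frac{-1 + o}{-2 + o} = 6 + \frac{o \left(-1 + o\right)}{-2 + o}$)
$G{\left(8,9 \right)} \left(-867\right) = \frac{-12 + 9^{2} + 5 \cdot 9}{-2 + 9} \left(-867\right) = \frac{-12 + 81 + 45}{7} \left(-867\right) = \frac{1}{7} \cdot 114 \left(-867\right) = \frac{114}{7} \left(-867\right) = - \frac{98838}{7}$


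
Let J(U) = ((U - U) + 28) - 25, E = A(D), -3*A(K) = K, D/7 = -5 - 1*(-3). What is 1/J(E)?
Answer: ⅓ ≈ 0.33333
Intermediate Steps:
D = -14 (D = 7*(-5 - 1*(-3)) = 7*(-5 + 3) = 7*(-2) = -14)
A(K) = -K/3
E = 14/3 (E = -⅓*(-14) = 14/3 ≈ 4.6667)
J(U) = 3 (J(U) = (0 + 28) - 25 = 28 - 25 = 3)
1/J(E) = 1/3 = ⅓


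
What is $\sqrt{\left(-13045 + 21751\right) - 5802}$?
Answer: $22 \sqrt{6} \approx 53.889$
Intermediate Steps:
$\sqrt{\left(-13045 + 21751\right) - 5802} = \sqrt{8706 - 5802} = \sqrt{2904} = 22 \sqrt{6}$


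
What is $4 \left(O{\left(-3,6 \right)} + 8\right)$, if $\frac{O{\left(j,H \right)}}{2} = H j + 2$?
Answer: $-96$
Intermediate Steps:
$O{\left(j,H \right)} = 4 + 2 H j$ ($O{\left(j,H \right)} = 2 \left(H j + 2\right) = 2 \left(2 + H j\right) = 4 + 2 H j$)
$4 \left(O{\left(-3,6 \right)} + 8\right) = 4 \left(\left(4 + 2 \cdot 6 \left(-3\right)\right) + 8\right) = 4 \left(\left(4 - 36\right) + 8\right) = 4 \left(-32 + 8\right) = 4 \left(-24\right) = -96$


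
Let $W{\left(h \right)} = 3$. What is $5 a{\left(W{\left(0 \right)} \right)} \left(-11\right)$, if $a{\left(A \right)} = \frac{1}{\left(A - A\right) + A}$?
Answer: $- \frac{55}{3} \approx -18.333$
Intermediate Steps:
$a{\left(A \right)} = \frac{1}{A}$ ($a{\left(A \right)} = \frac{1}{0 + A} = \frac{1}{A}$)
$5 a{\left(W{\left(0 \right)} \right)} \left(-11\right) = \frac{5}{3} \left(-11\right) = - \frac{55}{3}$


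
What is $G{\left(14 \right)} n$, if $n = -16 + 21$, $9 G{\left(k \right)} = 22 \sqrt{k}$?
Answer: $\frac{110 \sqrt{14}}{9} \approx 45.731$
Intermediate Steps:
$G{\left(k \right)} = \frac{22 \sqrt{k}}{9}$
$n = 5$
$G{\left(14 \right)} n = \frac{22 \sqrt{14}}{9} \cdot 5 = \frac{110 \sqrt{14}}{9}$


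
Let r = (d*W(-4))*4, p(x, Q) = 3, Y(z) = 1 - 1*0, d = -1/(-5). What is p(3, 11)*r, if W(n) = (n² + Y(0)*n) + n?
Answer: 96/5 ≈ 19.200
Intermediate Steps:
d = ⅕ (d = -1*(-⅕) = ⅕ ≈ 0.20000)
Y(z) = 1 (Y(z) = 1 + 0 = 1)
W(n) = n² + 2*n (W(n) = (n² + 1*n) + n = (n² + n) + n = (n + n²) + n = n² + 2*n)
r = 32/5 (r = ((-4*(2 - 4))/5)*4 = ((-4*(-2))/5)*4 = ((⅕)*8)*4 = (8/5)*4 = 32/5 ≈ 6.4000)
p(3, 11)*r = 3*(32/5) = 96/5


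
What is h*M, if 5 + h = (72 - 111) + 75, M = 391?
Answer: 12121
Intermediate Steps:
h = 31 (h = -5 + ((72 - 111) + 75) = -5 + (-39 + 75) = -5 + 36 = 31)
h*M = 31*391 = 12121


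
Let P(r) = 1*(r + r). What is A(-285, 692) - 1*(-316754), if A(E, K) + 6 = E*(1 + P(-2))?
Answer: 317603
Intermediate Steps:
P(r) = 2*r (P(r) = 1*(2*r) = 2*r)
A(E, K) = -6 - 3*E (A(E, K) = -6 + E*(1 + 2*(-2)) = -6 + E*(1 - 4) = -6 + E*(-3) = -6 - 3*E)
A(-285, 692) - 1*(-316754) = (-6 - 3*(-285)) - 1*(-316754) = (-6 + 855) + 316754 = 849 + 316754 = 317603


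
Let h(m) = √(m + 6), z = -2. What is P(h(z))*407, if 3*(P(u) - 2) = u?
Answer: 3256/3 ≈ 1085.3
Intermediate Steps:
h(m) = √(6 + m)
P(u) = 2 + u/3
P(h(z))*407 = (2 + √(6 - 2)/3)*407 = (2 + √4/3)*407 = (2 + (⅓)*2)*407 = (2 + ⅔)*407 = (8/3)*407 = 3256/3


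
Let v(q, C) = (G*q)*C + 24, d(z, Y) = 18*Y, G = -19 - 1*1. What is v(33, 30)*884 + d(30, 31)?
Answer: -17481426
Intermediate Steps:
G = -20 (G = -19 - 1 = -20)
v(q, C) = 24 - 20*C*q (v(q, C) = (-20*q)*C + 24 = -20*C*q + 24 = 24 - 20*C*q)
v(33, 30)*884 + d(30, 31) = (24 - 20*30*33)*884 + 18*31 = (24 - 19800)*884 + 558 = -19776*884 + 558 = -17481984 + 558 = -17481426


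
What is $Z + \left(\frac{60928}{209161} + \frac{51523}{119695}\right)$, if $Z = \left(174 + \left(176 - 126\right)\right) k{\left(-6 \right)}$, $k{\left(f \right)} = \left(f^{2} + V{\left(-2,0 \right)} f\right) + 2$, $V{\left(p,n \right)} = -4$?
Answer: $\frac{9397606838079}{676635835} \approx 13889.0$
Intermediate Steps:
$k{\left(f \right)} = 2 + f^{2} - 4 f$ ($k{\left(f \right)} = \left(f^{2} - 4 f\right) + 2 = 2 + f^{2} - 4 f$)
$Z = 13888$ ($Z = \left(174 + \left(176 - 126\right)\right) \left(2 + \left(-6\right)^{2} - -24\right) = \left(174 + 50\right) \left(2 + 36 + 24\right) = 224 \cdot 62 = 13888$)
$Z + \left(\frac{60928}{209161} + \frac{51523}{119695}\right) = 13888 + \left(\frac{60928}{209161} + \frac{51523}{119695}\right) = 13888 + \frac{488361599}{676635835} = \frac{9397606838079}{676635835}$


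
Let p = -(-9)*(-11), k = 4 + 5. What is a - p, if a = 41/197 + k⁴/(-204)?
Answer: 898153/13396 ≈ 67.046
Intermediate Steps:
k = 9
p = -99 (p = -1*99 = -99)
a = -428051/13396 (a = 41/197 + 9⁴/(-204) = 41*(1/197) + 6561*(-1/204) = 41/197 - 2187/68 = -428051/13396 ≈ -31.954)
a - p = -428051/13396 - 1*(-99) = -428051/13396 + 99 = 898153/13396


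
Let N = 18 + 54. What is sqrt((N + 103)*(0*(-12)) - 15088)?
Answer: 4*I*sqrt(943) ≈ 122.83*I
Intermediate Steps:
N = 72
sqrt((N + 103)*(0*(-12)) - 15088) = sqrt((72 + 103)*(0*(-12)) - 15088) = sqrt(175*0 - 15088) = sqrt(0 - 15088) = sqrt(-15088) = 4*I*sqrt(943)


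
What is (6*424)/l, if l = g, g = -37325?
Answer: -2544/37325 ≈ -0.068158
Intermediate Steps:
l = -37325
(6*424)/l = (6*424)/(-37325) = 2544*(-1/37325) = -2544/37325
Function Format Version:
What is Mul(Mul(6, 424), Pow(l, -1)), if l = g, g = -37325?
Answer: Rational(-2544, 37325) ≈ -0.068158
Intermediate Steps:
l = -37325
Mul(Mul(6, 424), Pow(l, -1)) = Mul(Mul(6, 424), Pow(-37325, -1)) = Mul(2544, Rational(-1, 37325)) = Rational(-2544, 37325)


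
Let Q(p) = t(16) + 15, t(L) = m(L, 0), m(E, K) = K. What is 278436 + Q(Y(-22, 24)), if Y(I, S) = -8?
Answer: 278451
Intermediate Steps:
t(L) = 0
Q(p) = 15 (Q(p) = 0 + 15 = 15)
278436 + Q(Y(-22, 24)) = 278436 + 15 = 278451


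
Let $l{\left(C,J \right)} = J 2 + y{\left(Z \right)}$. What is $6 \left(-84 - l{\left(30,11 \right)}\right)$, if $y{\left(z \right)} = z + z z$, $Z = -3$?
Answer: $-672$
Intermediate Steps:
$y{\left(z \right)} = z + z^{2}$
$l{\left(C,J \right)} = 6 + 2 J$ ($l{\left(C,J \right)} = J 2 - 3 \left(1 - 3\right) = 2 J - -6 = 2 J + 6 = 6 + 2 J$)
$6 \left(-84 - l{\left(30,11 \right)}\right) = 6 \left(-84 - \left(6 + 2 \cdot 11\right)\right) = 6 \left(-84 - \left(6 + 22\right)\right) = 6 \left(-84 - 28\right) = 6 \left(-112\right) = -672$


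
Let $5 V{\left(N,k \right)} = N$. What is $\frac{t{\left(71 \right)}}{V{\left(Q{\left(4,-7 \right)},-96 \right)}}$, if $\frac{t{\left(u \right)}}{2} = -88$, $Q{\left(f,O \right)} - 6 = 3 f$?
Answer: $- \frac{440}{9} \approx -48.889$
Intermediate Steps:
$Q{\left(f,O \right)} = 6 + 3 f$
$t{\left(u \right)} = -176$ ($t{\left(u \right)} = 2 \left(-88\right) = -176$)
$V{\left(N,k \right)} = \frac{N}{5}$
$\frac{t{\left(71 \right)}}{V{\left(Q{\left(4,-7 \right)},-96 \right)}} = - \frac{176}{\frac{1}{5} \left(6 + 3 \cdot 4\right)} = - \frac{176}{\frac{1}{5} \left(6 + 12\right)} = - \frac{176}{\frac{1}{5} \cdot 18} = - \frac{176}{\frac{18}{5}} = \left(-176\right) \frac{5}{18} = - \frac{440}{9}$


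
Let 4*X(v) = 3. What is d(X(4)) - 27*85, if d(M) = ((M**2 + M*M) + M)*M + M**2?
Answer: -73377/32 ≈ -2293.0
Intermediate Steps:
X(v) = 3/4 (X(v) = (1/4)*3 = 3/4)
d(M) = M**2 + M*(M + 2*M**2) (d(M) = ((M**2 + M**2) + M)*M + M**2 = (2*M**2 + M)*M + M**2 = (M + 2*M**2)*M + M**2 = M*(M + 2*M**2) + M**2 = M**2 + M*(M + 2*M**2))
d(X(4)) - 27*85 = 2*(3/4)**2*(1 + 3/4) - 27*85 = 2*(9/16)*(7/4) - 2295 = 63/32 - 2295 = -73377/32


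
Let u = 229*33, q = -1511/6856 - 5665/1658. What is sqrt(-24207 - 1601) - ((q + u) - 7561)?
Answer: 43406735/5683624 + 4*I*sqrt(1613) ≈ 7.6372 + 160.65*I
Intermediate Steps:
q = -20672239/5683624 (q = -1511*1/6856 - 5665*1/1658 = -1511/6856 - 5665/1658 = -20672239/5683624 ≈ -3.6372)
u = 7557
sqrt(-24207 - 1601) - ((q + u) - 7561) = sqrt(-24207 - 1601) - ((-20672239/5683624 + 7557) - 7561) = sqrt(-25808) - (42930474329/5683624 - 7561) = 4*I*sqrt(1613) - 1*(-43406735/5683624) = 4*I*sqrt(1613) + 43406735/5683624 = 43406735/5683624 + 4*I*sqrt(1613)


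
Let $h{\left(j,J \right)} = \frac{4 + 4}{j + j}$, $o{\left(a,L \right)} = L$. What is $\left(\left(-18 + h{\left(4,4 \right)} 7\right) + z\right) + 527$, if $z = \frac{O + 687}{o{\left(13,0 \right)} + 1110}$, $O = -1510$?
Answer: $\frac{571937}{1110} \approx 515.26$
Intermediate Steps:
$h{\left(j,J \right)} = \frac{4}{j}$ ($h{\left(j,J \right)} = \frac{8}{2 j} = 8 \frac{1}{2 j} = \frac{4}{j}$)
$z = - \frac{823}{1110}$ ($z = \frac{-1510 + 687}{0 + 1110} = - \frac{823}{1110} \approx -0.74144$)
$\left(\left(-18 + h{\left(4,4 \right)} 7\right) + z\right) + 527 = \left(\left(-18 + \frac{4}{4} \cdot 7\right) - \frac{823}{1110}\right) + 527 = \left(\left(-18 + 4 \cdot \frac{1}{4} \cdot 7\right) - \frac{823}{1110}\right) + 527 = \left(\left(-18 + 1 \cdot 7\right) - \frac{823}{1110}\right) + 527 = \left(\left(-18 + 7\right) - \frac{823}{1110}\right) + 527 = \left(-11 - \frac{823}{1110}\right) + 527 = - \frac{13033}{1110} + 527 = \frac{571937}{1110}$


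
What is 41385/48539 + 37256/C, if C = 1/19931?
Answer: 36042602261489/48539 ≈ 7.4255e+8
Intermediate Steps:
C = 1/19931 ≈ 5.0173e-5
41385/48539 + 37256/C = 41385/48539 + 37256/(1/19931) = 41385*(1/48539) + 37256*19931 = 41385/48539 + 742549336 = 36042602261489/48539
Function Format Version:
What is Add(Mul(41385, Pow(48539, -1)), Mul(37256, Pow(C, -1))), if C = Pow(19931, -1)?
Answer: Rational(36042602261489, 48539) ≈ 7.4255e+8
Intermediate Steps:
C = Rational(1, 19931) ≈ 5.0173e-5
Add(Mul(41385, Pow(48539, -1)), Mul(37256, Pow(C, -1))) = Add(Mul(41385, Pow(48539, -1)), Mul(37256, Pow(Rational(1, 19931), -1))) = Add(Mul(41385, Rational(1, 48539)), Mul(37256, 19931)) = Add(Rational(41385, 48539), 742549336) = Rational(36042602261489, 48539)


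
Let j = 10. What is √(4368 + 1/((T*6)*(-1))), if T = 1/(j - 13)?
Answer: √17474/2 ≈ 66.095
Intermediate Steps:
T = -⅓ (T = 1/(10 - 13) = 1/(-3) = -⅓ ≈ -0.33333)
√(4368 + 1/((T*6)*(-1))) = √(4368 + 1/(-⅓*6*(-1))) = √(4368 + 1/(-2*(-1))) = √(4368 + 1/2) = √(4368 + ½) = √(8737/2) = √17474/2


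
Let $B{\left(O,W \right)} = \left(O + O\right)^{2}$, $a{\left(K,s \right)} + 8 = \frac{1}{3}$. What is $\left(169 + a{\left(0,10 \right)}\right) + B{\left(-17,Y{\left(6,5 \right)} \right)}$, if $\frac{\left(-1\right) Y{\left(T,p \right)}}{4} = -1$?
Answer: $\frac{3952}{3} \approx 1317.3$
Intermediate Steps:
$a{\left(K,s \right)} = - \frac{23}{3}$ ($a{\left(K,s \right)} = -8 + \frac{1}{3} = - \frac{23}{3}$)
$Y{\left(T,p \right)} = 4$ ($Y{\left(T,p \right)} = \left(-4\right) \left(-1\right) = 4$)
$B{\left(O,W \right)} = 4 O^{2}$ ($B{\left(O,W \right)} = \left(2 O\right)^{2} = 4 O^{2}$)
$\left(169 + a{\left(0,10 \right)}\right) + B{\left(-17,Y{\left(6,5 \right)} \right)} = \left(169 - \frac{23}{3}\right) + 4 \left(-17\right)^{2} = \frac{484}{3} + 4 \cdot 289 = \frac{484}{3} + 1156 = \frac{3952}{3}$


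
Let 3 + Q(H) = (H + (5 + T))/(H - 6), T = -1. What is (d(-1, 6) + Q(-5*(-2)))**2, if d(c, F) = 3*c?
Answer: 25/4 ≈ 6.2500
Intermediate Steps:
Q(H) = -3 + (4 + H)/(-6 + H) (Q(H) = -3 + (H + (5 - 1))/(H - 6) = -3 + (H + 4)/(-6 + H) = -3 + (4 + H)/(-6 + H))
(d(-1, 6) + Q(-5*(-2)))**2 = (3*(-1) + 2*(11 - (-5)*(-2))/(-6 - 5*(-2)))**2 = (-3 + 2*(11 - 1*10)/(-6 + 10))**2 = (-3 + 2*(11 - 10)/4)**2 = (-3 + 2*(1/4)*1)**2 = (-3 + 1/2)**2 = (-5/2)**2 = 25/4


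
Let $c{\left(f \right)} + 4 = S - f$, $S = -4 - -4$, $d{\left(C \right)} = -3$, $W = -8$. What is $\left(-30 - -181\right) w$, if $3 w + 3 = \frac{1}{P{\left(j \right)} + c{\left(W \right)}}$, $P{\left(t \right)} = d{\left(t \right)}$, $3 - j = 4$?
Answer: $- \frac{302}{3} \approx -100.67$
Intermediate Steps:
$j = -1$ ($j = 3 - 4 = -1$)
$S = 0$ ($S = -4 + 4 = 0$)
$P{\left(t \right)} = -3$
$c{\left(f \right)} = -4 - f$ ($c{\left(f \right)} = -4 + \left(0 - f\right) = -4 - f$)
$w = - \frac{2}{3}$ ($w = -1 + \frac{1}{3 \left(-3 - -4\right)} = -1 + \frac{1}{3 \left(-3 + \left(-4 + 8\right)\right)} = -1 + \frac{1}{3 \left(-3 + 4\right)} = -1 + \frac{1}{3 \cdot 1} = -1 + \frac{1}{3} \cdot 1 = -1 + \frac{1}{3} = - \frac{2}{3} \approx -0.66667$)
$\left(-30 - -181\right) w = \left(-30 - -181\right) \left(- \frac{2}{3}\right) = \left(-30 + 181\right) \left(- \frac{2}{3}\right) = 151 \left(- \frac{2}{3}\right) = - \frac{302}{3}$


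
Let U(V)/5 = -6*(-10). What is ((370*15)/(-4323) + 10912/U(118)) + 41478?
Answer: 4486527148/108075 ≈ 41513.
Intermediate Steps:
U(V) = 300 (U(V) = 5*(-6*(-10)) = 5*60 = 300)
((370*15)/(-4323) + 10912/U(118)) + 41478 = ((370*15)/(-4323) + 10912/300) + 41478 = (5550*(-1/4323) + 10912*(1/300)) + 41478 = (-1850/1441 + 2728/75) + 41478 = 3792298/108075 + 41478 = 4486527148/108075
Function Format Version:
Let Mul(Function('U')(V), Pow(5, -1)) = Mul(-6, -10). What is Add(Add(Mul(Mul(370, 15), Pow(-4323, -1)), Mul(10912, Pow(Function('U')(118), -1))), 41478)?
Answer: Rational(4486527148, 108075) ≈ 41513.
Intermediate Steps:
Function('U')(V) = 300 (Function('U')(V) = Mul(5, Mul(-6, -10)) = Mul(5, 60) = 300)
Add(Add(Mul(Mul(370, 15), Pow(-4323, -1)), Mul(10912, Pow(Function('U')(118), -1))), 41478) = Add(Add(Mul(Mul(370, 15), Pow(-4323, -1)), Mul(10912, Pow(300, -1))), 41478) = Add(Add(Mul(5550, Rational(-1, 4323)), Mul(10912, Rational(1, 300))), 41478) = Add(Add(Rational(-1850, 1441), Rational(2728, 75)), 41478) = Add(Rational(3792298, 108075), 41478) = Rational(4486527148, 108075)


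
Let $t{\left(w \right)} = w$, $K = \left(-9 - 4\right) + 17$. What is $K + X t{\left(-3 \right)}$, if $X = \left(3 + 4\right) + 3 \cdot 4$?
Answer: $-53$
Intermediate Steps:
$K = 4$ ($K = -13 + 17 = 4$)
$X = 19$ ($X = 7 + 12 = 19$)
$K + X t{\left(-3 \right)} = 4 + 19 \left(-3\right) = 4 - 57 = -53$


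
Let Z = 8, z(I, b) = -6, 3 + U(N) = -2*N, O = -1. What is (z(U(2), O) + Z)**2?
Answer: 4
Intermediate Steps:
U(N) = -3 - 2*N
(z(U(2), O) + Z)**2 = (-6 + 8)**2 = 2**2 = 4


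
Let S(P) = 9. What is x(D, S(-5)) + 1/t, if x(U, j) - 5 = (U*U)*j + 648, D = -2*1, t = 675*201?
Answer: 93480076/135675 ≈ 689.00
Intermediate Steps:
t = 135675
D = -2
x(U, j) = 653 + j*U² (x(U, j) = 5 + ((U*U)*j + 648) = 5 + (U²*j + 648) = 5 + (j*U² + 648) = 5 + (648 + j*U²) = 653 + j*U²)
x(D, S(-5)) + 1/t = (653 + 9*(-2)²) + 1/135675 = (653 + 9*4) + 1/135675 = (653 + 36) + 1/135675 = 689 + 1/135675 = 93480076/135675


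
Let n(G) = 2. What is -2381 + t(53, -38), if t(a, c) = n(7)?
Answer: -2379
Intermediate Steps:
t(a, c) = 2
-2381 + t(53, -38) = -2381 + 2 = -2379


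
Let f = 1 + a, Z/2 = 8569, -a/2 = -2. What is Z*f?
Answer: 85690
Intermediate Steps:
a = 4 (a = -2*(-2) = 4)
Z = 17138 (Z = 2*8569 = 17138)
f = 5 (f = 1 + 4 = 5)
Z*f = 17138*5 = 85690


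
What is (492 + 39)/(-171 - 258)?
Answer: -177/143 ≈ -1.2378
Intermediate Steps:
(492 + 39)/(-171 - 258) = 531/(-429) = 531*(-1/429) = -177/143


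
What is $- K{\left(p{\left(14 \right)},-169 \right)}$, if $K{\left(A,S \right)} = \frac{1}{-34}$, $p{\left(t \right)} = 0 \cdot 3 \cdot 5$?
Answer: $\frac{1}{34} \approx 0.029412$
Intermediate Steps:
$p{\left(t \right)} = 0$ ($p{\left(t \right)} = 0 \cdot 5 = 0$)
$K{\left(A,S \right)} = - \frac{1}{34}$
$- K{\left(p{\left(14 \right)},-169 \right)} = \left(-1\right) \left(- \frac{1}{34}\right) = \frac{1}{34}$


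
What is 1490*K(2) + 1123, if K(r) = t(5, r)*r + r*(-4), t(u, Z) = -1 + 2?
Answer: -7817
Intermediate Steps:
t(u, Z) = 1
K(r) = -3*r (K(r) = 1*r + r*(-4) = r - 4*r = -3*r)
1490*K(2) + 1123 = 1490*(-3*2) + 1123 = 1490*(-6) + 1123 = -8940 + 1123 = -7817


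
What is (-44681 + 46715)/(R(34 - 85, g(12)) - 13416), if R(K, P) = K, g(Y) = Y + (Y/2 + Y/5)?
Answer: -678/4489 ≈ -0.15104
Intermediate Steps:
g(Y) = 17*Y/10 (g(Y) = Y + (Y*(½) + Y*(⅕)) = Y + (Y/2 + Y/5) = Y + 7*Y/10 = 17*Y/10)
(-44681 + 46715)/(R(34 - 85, g(12)) - 13416) = (-44681 + 46715)/((34 - 85) - 13416) = 2034/(-51 - 13416) = 2034/(-13467) = 2034*(-1/13467) = -678/4489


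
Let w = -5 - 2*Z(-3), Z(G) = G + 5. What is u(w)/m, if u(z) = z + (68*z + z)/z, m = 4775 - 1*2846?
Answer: 20/643 ≈ 0.031104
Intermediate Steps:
Z(G) = 5 + G
m = 1929 (m = 4775 - 2846 = 1929)
w = -9 (w = -5 - 2*(5 - 3) = -5 - 2*2 = -5 - 4 = -9)
u(z) = 69 + z (u(z) = z + (69*z)/z = z + 69 = 69 + z)
u(w)/m = (69 - 9)/1929 = 60*(1/1929) = 20/643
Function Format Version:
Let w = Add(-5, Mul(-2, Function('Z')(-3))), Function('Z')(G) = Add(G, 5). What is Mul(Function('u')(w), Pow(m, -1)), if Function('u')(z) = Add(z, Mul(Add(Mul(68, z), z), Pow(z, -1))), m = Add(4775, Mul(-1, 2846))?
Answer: Rational(20, 643) ≈ 0.031104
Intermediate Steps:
Function('Z')(G) = Add(5, G)
m = 1929 (m = Add(4775, -2846) = 1929)
w = -9 (w = Add(-5, Mul(-2, Add(5, -3))) = Add(-5, Mul(-2, 2)) = Add(-5, -4) = -9)
Function('u')(z) = Add(69, z) (Function('u')(z) = Add(z, Mul(Mul(69, z), Pow(z, -1))) = Add(z, 69) = Add(69, z))
Mul(Function('u')(w), Pow(m, -1)) = Mul(Add(69, -9), Pow(1929, -1)) = Mul(60, Rational(1, 1929)) = Rational(20, 643)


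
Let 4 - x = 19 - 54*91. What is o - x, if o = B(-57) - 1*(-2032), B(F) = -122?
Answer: -2989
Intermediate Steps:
x = 4899 (x = 4 - (19 - 54*91) = 4 - (19 - 4914) = 4 - 1*(-4895) = 4 + 4895 = 4899)
o = 1910 (o = -122 - 1*(-2032) = -122 + 2032 = 1910)
o - x = 1910 - 1*4899 = 1910 - 4899 = -2989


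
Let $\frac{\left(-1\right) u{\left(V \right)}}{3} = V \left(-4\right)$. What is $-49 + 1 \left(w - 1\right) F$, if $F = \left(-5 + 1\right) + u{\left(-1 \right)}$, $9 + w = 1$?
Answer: $95$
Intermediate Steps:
$w = -8$ ($w = -9 + 1 = -8$)
$u{\left(V \right)} = 12 V$ ($u{\left(V \right)} = - 3 V \left(-4\right) = - 3 \left(- 4 V\right) = 12 V$)
$F = -16$ ($F = \left(-5 + 1\right) + 12 \left(-1\right) = -4 - 12 = -16$)
$-49 + 1 \left(w - 1\right) F = -49 + 1 \left(-8 - 1\right) \left(-16\right) = -49 + 1 \left(\left(-9\right) \left(-16\right)\right) = -49 + 1 \cdot 144 = -49 + 144 = 95$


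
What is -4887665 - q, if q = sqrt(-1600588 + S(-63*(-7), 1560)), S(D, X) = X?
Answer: -4887665 - 2*I*sqrt(399757) ≈ -4.8877e+6 - 1264.5*I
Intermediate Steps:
q = 2*I*sqrt(399757) (q = sqrt(-1600588 + 1560) = sqrt(-1599028) = 2*I*sqrt(399757) ≈ 1264.5*I)
-4887665 - q = -4887665 - 2*I*sqrt(399757)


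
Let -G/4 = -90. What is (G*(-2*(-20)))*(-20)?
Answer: -288000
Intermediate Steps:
G = 360 (G = -4*(-90) = 360)
(G*(-2*(-20)))*(-20) = (360*(-2*(-20)))*(-20) = (360*40)*(-20) = 14400*(-20) = -288000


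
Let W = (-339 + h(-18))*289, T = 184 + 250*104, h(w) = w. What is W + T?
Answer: -76989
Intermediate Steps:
T = 26184 (T = 184 + 26000 = 26184)
W = -103173 (W = (-339 - 18)*289 = -357*289 = -103173)
W + T = -103173 + 26184 = -76989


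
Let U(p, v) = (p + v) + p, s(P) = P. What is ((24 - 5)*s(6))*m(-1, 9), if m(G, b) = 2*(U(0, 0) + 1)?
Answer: 228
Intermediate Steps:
U(p, v) = v + 2*p
m(G, b) = 2 (m(G, b) = 2*((0 + 2*0) + 1) = 2*((0 + 0) + 1) = 2*(0 + 1) = 2*1 = 2)
((24 - 5)*s(6))*m(-1, 9) = ((24 - 5)*6)*2 = (19*6)*2 = 114*2 = 228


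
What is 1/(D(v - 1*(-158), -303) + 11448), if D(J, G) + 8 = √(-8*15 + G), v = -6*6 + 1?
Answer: 11440/130874023 - 3*I*√47/130874023 ≈ 8.7412e-5 - 1.5715e-7*I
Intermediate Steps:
v = -35 (v = -36 + 1 = -35)
D(J, G) = -8 + √(-120 + G) (D(J, G) = -8 + √(-8*15 + G) = -8 + √(-120 + G))
1/(D(v - 1*(-158), -303) + 11448) = 1/((-8 + √(-120 - 303)) + 11448) = 1/((-8 + √(-423)) + 11448) = 1/((-8 + 3*I*√47) + 11448) = 1/(11440 + 3*I*√47)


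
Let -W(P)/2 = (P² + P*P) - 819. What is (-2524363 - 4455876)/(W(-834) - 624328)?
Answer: 367381/179206 ≈ 2.0500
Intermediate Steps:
W(P) = 1638 - 4*P² (W(P) = -2*((P² + P*P) - 819) = -2*((P² + P²) - 819) = -2*(2*P² - 819) = -2*(-819 + 2*P²) = 1638 - 4*P²)
(-2524363 - 4455876)/(W(-834) - 624328) = (-2524363 - 4455876)/((1638 - 4*(-834)²) - 624328) = -6980239/((1638 - 4*695556) - 624328) = -6980239/((1638 - 2782224) - 624328) = -6980239/(-2780586 - 624328) = -6980239/(-3404914) = -6980239*(-1/3404914) = 367381/179206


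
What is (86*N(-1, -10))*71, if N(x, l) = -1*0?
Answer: 0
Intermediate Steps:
N(x, l) = 0
(86*N(-1, -10))*71 = (86*0)*71 = 0*71 = 0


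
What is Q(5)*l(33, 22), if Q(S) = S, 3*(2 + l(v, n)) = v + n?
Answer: 245/3 ≈ 81.667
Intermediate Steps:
l(v, n) = -2 + n/3 + v/3 (l(v, n) = -2 + (v + n)/3 = -2 + (n + v)/3 = -2 + (n/3 + v/3) = -2 + n/3 + v/3)
Q(5)*l(33, 22) = 5*(-2 + (⅓)*22 + (⅓)*33) = 5*(-2 + 22/3 + 11) = 5*(49/3) = 245/3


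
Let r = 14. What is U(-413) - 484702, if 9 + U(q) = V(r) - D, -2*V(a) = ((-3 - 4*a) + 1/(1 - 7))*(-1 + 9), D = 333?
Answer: -1454422/3 ≈ -4.8481e+5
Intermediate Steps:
V(a) = 38/3 + 16*a (V(a) = -((-3 - 4*a) + 1/(1 - 7))*(-1 + 9)/2 = -((-3 - 4*a) + 1/(-6))*8/2 = -((-3 - 4*a) - 1/6)*8/2 = -(-19/6 - 4*a)*8/2 = -(-76/3 - 32*a)/2 = 38/3 + 16*a)
U(q) = -316/3 (U(q) = -9 + ((38/3 + 16*14) - 1*333) = -9 + ((38/3 + 224) - 333) = -9 + (710/3 - 333) = -9 - 289/3 = -316/3)
U(-413) - 484702 = -316/3 - 484702 = -1454422/3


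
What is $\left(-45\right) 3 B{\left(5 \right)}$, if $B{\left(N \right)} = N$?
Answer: $-675$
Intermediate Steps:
$\left(-45\right) 3 B{\left(5 \right)} = \left(-45\right) 3 \cdot 5 = \left(-135\right) 5 = -675$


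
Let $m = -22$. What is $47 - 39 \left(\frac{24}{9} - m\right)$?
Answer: $-915$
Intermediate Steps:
$47 - 39 \left(\frac{24}{9} - m\right) = 47 - 39 \left(\frac{24}{9} - -22\right) = 47 - 39 \left(24 \cdot \frac{1}{9} + 22\right) = 47 - 39 \left(\frac{8}{3} + 22\right) = 47 - 962 = -915$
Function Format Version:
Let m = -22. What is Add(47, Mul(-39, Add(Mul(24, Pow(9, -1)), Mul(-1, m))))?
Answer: -915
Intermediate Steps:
Add(47, Mul(-39, Add(Mul(24, Pow(9, -1)), Mul(-1, m)))) = Add(47, Mul(-39, Add(Mul(24, Pow(9, -1)), Mul(-1, -22)))) = Add(47, Mul(-39, Add(Mul(24, Rational(1, 9)), 22))) = Add(47, Mul(-39, Add(Rational(8, 3), 22))) = Add(47, Mul(-39, Rational(74, 3))) = Add(47, -962) = -915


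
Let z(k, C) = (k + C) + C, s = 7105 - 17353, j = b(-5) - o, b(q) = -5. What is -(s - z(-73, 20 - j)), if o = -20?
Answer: 10185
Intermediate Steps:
j = 15 (j = -5 - 1*(-20) = -5 + 20 = 15)
s = -10248
z(k, C) = k + 2*C (z(k, C) = (C + k) + C = k + 2*C)
-(s - z(-73, 20 - j)) = -(-10248 - (-73 + 2*(20 - 1*15))) = -(-10248 - (-73 + 2*(20 - 15))) = -(-10248 - (-73 + 2*5)) = -(-10248 - (-73 + 10)) = -(-10248 - 1*(-63)) = -(-10248 + 63) = -1*(-10185) = 10185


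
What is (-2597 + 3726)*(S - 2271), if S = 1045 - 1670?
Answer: -3269584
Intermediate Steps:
S = -625
(-2597 + 3726)*(S - 2271) = (-2597 + 3726)*(-625 - 2271) = 1129*(-2896) = -3269584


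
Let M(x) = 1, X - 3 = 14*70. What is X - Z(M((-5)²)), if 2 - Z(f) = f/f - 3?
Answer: 979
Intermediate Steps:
X = 983 (X = 3 + 14*70 = 3 + 980 = 983)
Z(f) = 4 (Z(f) = 2 - (f/f - 3) = 2 - (1 - 3) = 2 - 1*(-2) = 2 + 2 = 4)
X - Z(M((-5)²)) = 983 - 1*4 = 983 - 4 = 979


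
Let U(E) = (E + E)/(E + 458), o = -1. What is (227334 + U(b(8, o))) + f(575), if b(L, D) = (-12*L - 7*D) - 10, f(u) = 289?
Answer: 81716459/359 ≈ 2.2762e+5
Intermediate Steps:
b(L, D) = -10 - 12*L - 7*D
U(E) = 2*E/(458 + E) (U(E) = (2*E)/(458 + E) = 2*E/(458 + E))
(227334 + U(b(8, o))) + f(575) = (227334 + 2*(-10 - 12*8 - 7*(-1))/(458 + (-10 - 12*8 - 7*(-1)))) + 289 = (227334 + 2*(-10 - 96 + 7)/(458 + (-10 - 96 + 7))) + 289 = (227334 + 2*(-99)/(458 - 99)) + 289 = (227334 + 2*(-99)/359) + 289 = (227334 + 2*(-99)*(1/359)) + 289 = (227334 - 198/359) + 289 = 81612708/359 + 289 = 81716459/359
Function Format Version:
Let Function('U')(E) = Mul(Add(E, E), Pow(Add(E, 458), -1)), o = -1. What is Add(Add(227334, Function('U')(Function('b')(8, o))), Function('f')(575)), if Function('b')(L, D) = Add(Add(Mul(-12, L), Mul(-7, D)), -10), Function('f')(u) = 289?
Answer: Rational(81716459, 359) ≈ 2.2762e+5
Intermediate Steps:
Function('b')(L, D) = Add(-10, Mul(-12, L), Mul(-7, D))
Function('U')(E) = Mul(2, E, Pow(Add(458, E), -1)) (Function('U')(E) = Mul(Mul(2, E), Pow(Add(458, E), -1)) = Mul(2, E, Pow(Add(458, E), -1)))
Add(Add(227334, Function('U')(Function('b')(8, o))), Function('f')(575)) = Add(Add(227334, Mul(2, Add(-10, Mul(-12, 8), Mul(-7, -1)), Pow(Add(458, Add(-10, Mul(-12, 8), Mul(-7, -1))), -1))), 289) = Add(Add(227334, Mul(2, Add(-10, -96, 7), Pow(Add(458, Add(-10, -96, 7)), -1))), 289) = Add(Add(227334, Mul(2, -99, Pow(Add(458, -99), -1))), 289) = Add(Add(227334, Mul(2, -99, Pow(359, -1))), 289) = Add(Add(227334, Mul(2, -99, Rational(1, 359))), 289) = Add(Add(227334, Rational(-198, 359)), 289) = Add(Rational(81612708, 359), 289) = Rational(81716459, 359)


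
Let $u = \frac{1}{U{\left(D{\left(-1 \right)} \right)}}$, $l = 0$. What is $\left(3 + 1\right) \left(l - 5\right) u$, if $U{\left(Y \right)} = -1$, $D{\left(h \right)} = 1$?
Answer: $20$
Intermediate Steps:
$u = -1$ ($u = \frac{1}{-1} = -1$)
$\left(3 + 1\right) \left(l - 5\right) u = \left(3 + 1\right) \left(0 - 5\right) \left(-1\right) = 4 \left(-5\right) \left(-1\right) = \left(-20\right) \left(-1\right) = 20$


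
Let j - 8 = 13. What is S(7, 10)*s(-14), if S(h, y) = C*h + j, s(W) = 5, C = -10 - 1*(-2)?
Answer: -175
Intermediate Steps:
C = -8 (C = -10 + 2 = -8)
j = 21 (j = 8 + 13 = 21)
S(h, y) = 21 - 8*h (S(h, y) = -8*h + 21 = 21 - 8*h)
S(7, 10)*s(-14) = (21 - 8*7)*5 = (21 - 56)*5 = -35*5 = -175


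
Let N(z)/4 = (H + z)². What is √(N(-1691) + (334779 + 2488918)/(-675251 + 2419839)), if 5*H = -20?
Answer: √8744303604663731059/872294 ≈ 3390.0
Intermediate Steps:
H = -4 (H = (⅕)*(-20) = -4)
N(z) = 4*(-4 + z)²
√(N(-1691) + (334779 + 2488918)/(-675251 + 2419839)) = √(4*(-4 - 1691)² + (334779 + 2488918)/(-675251 + 2419839)) = √(4*(-1695)² + 2823697/1744588) = √(4*2873025 + 2823697*(1/1744588)) = √(11492100 + 2823697/1744588) = √(20048982578497/1744588) = √8744303604663731059/872294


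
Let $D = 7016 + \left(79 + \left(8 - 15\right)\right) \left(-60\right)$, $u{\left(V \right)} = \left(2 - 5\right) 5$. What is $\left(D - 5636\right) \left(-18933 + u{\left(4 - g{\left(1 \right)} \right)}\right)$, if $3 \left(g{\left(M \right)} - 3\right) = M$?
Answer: $55707120$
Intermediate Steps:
$g{\left(M \right)} = 3 + \frac{M}{3}$
$u{\left(V \right)} = -15$ ($u{\left(V \right)} = \left(-3\right) 5 = -15$)
$D = 2696$ ($D = 7016 + \left(79 - 7\right) \left(-60\right) = 7016 + 72 \left(-60\right) = 7016 - 4320 = 2696$)
$\left(D - 5636\right) \left(-18933 + u{\left(4 - g{\left(1 \right)} \right)}\right) = \left(2696 - 5636\right) \left(-18933 - 15\right) = \left(-2940\right) \left(-18948\right) = 55707120$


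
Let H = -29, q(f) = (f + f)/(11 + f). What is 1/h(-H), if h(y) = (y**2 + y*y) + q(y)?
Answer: 20/33669 ≈ 0.00059402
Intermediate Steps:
q(f) = 2*f/(11 + f) (q(f) = (2*f)/(11 + f) = 2*f/(11 + f))
h(y) = 2*y**2 + 2*y/(11 + y) (h(y) = (y**2 + y*y) + 2*y/(11 + y) = (y**2 + y**2) + 2*y/(11 + y) = 2*y**2 + 2*y/(11 + y))
1/h(-H) = 1/(2*(-1*(-29))*(1 + (-1*(-29))*(11 - 1*(-29)))/(11 - 1*(-29))) = 1/(2*29*(1 + 29*(11 + 29))/(11 + 29)) = 1/(2*29*(1 + 29*40)/40) = 1/(2*29*(1/40)*(1 + 1160)) = 1/(2*29*(1/40)*1161) = 1/(33669/20) = 20/33669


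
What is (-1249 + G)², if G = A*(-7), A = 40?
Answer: 2337841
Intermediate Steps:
G = -280 (G = 40*(-7) = -280)
(-1249 + G)² = (-1249 - 280)² = (-1529)² = 2337841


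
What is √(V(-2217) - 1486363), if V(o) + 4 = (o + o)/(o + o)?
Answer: 7*I*√30334 ≈ 1219.2*I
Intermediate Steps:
V(o) = -3 (V(o) = -4 + (o + o)/(o + o) = -4 + (2*o)/((2*o)) = -4 + (2*o)*(1/(2*o)) = -4 + 1 = -3)
√(V(-2217) - 1486363) = √(-3 - 1486363) = √(-1486366) = 7*I*√30334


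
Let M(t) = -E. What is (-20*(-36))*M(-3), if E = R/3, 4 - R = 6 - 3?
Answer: -240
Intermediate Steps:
R = 1 (R = 4 - (6 - 3) = 4 - 1*3 = 4 - 3 = 1)
E = ⅓ (E = 1/3 = 1*(⅓) = ⅓ ≈ 0.33333)
M(t) = -⅓ (M(t) = -1*⅓ = -⅓)
(-20*(-36))*M(-3) = -20*(-36)*(-⅓) = 720*(-⅓) = -240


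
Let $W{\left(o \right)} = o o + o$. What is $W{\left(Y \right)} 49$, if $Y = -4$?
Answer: $588$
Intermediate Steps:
$W{\left(o \right)} = o + o^{2}$ ($W{\left(o \right)} = o^{2} + o = o + o^{2}$)
$W{\left(Y \right)} 49 = - 4 \left(1 - 4\right) 49 = \left(-4\right) \left(-3\right) 49 = 12 \cdot 49 = 588$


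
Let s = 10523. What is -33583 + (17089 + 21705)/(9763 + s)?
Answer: -48658996/1449 ≈ -33581.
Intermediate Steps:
-33583 + (17089 + 21705)/(9763 + s) = -33583 + (17089 + 21705)/(9763 + 10523) = -33583 + 38794/20286 = -33583 + 38794*(1/20286) = -33583 + 2771/1449 = -48658996/1449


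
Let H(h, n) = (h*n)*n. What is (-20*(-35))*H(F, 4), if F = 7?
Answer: 78400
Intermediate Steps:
H(h, n) = h*n²
(-20*(-35))*H(F, 4) = (-20*(-35))*(7*4²) = 700*(7*16) = 700*112 = 78400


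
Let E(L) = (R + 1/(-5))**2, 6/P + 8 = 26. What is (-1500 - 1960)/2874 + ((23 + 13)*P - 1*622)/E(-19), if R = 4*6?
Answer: -46412780/20349357 ≈ -2.2808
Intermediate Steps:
P = 1/3 (P = 6/(-8 + 26) = 6/18 = 6*(1/18) = 1/3 ≈ 0.33333)
R = 24
E(L) = 14161/25 (E(L) = (24 + 1/(-5))**2 = (24 - 1/5)**2 = (119/5)**2 = 14161/25)
(-1500 - 1960)/2874 + ((23 + 13)*P - 1*622)/E(-19) = (-1500 - 1960)/2874 + ((23 + 13)*(1/3) - 1*622)/(14161/25) = -3460*1/2874 + (36*(1/3) - 622)*(25/14161) = -1730/1437 + (12 - 622)*(25/14161) = -1730/1437 - 610*25/14161 = -1730/1437 - 15250/14161 = -46412780/20349357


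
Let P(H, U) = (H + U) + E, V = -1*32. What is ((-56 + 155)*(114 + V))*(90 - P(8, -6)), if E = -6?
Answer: 763092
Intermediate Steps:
V = -32
P(H, U) = -6 + H + U (P(H, U) = (H + U) - 6 = -6 + H + U)
((-56 + 155)*(114 + V))*(90 - P(8, -6)) = ((-56 + 155)*(114 - 32))*(90 - (-6 + 8 - 6)) = (99*82)*(90 - 1*(-4)) = 8118*(90 + 4) = 8118*94 = 763092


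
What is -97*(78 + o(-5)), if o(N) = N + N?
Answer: -6596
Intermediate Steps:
o(N) = 2*N
-97*(78 + o(-5)) = -97*(78 + 2*(-5)) = -97*(78 - 10) = -97*68 = -6596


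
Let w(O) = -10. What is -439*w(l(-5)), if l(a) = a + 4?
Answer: 4390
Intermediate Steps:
l(a) = 4 + a
-439*w(l(-5)) = -439*(-10) = 4390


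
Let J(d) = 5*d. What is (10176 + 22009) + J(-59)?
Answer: 31890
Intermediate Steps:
(10176 + 22009) + J(-59) = (10176 + 22009) + 5*(-59) = 32185 - 295 = 31890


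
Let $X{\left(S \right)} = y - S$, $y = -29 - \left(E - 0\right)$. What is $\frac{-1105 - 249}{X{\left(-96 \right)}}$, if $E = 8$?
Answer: $- \frac{1354}{59} \approx -22.949$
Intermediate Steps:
$y = -37$ ($y = -29 - \left(8 - 0\right) = -29 - \left(8 + 0\right) = -29 - 8 = -37$)
$X{\left(S \right)} = -37 - S$
$\frac{-1105 - 249}{X{\left(-96 \right)}} = \frac{-1105 - 249}{-37 - -96} = - \frac{1354}{-37 + 96} = - \frac{1354}{59}$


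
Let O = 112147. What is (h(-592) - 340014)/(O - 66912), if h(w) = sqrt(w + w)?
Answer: -340014/45235 + 4*I*sqrt(74)/45235 ≈ -7.5166 + 0.00076068*I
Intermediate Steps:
h(w) = sqrt(2)*sqrt(w) (h(w) = sqrt(2*w) = sqrt(2)*sqrt(w))
(h(-592) - 340014)/(O - 66912) = (sqrt(2)*sqrt(-592) - 340014)/(112147 - 66912) = (sqrt(2)*(4*I*sqrt(37)) - 340014)/45235 = (4*I*sqrt(74) - 340014)*(1/45235) = (-340014 + 4*I*sqrt(74))*(1/45235) = -340014/45235 + 4*I*sqrt(74)/45235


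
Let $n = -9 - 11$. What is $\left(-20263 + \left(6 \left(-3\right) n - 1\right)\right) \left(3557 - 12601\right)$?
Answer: $180011776$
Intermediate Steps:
$n = -20$
$\left(-20263 + \left(6 \left(-3\right) n - 1\right)\right) \left(3557 - 12601\right) = \left(-20263 - \left(1 - 6 \left(-3\right) \left(-20\right)\right)\right) \left(3557 - 12601\right) = \left(-20263 - -359\right) \left(-9044\right) = \left(-20263 + \left(360 - 1\right)\right) \left(-9044\right) = \left(-20263 + 359\right) \left(-9044\right) = \left(-19904\right) \left(-9044\right) = 180011776$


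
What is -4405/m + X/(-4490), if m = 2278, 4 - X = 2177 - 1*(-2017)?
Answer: -1023363/1022822 ≈ -1.0005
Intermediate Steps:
X = -4190 (X = 4 - (2177 - 1*(-2017)) = 4 - (2177 + 2017) = 4 - 1*4194 = 4 - 4194 = -4190)
-4405/m + X/(-4490) = -4405/2278 - 4190/(-4490) = -4405*1/2278 - 4190*(-1/4490) = -4405/2278 + 419/449 = -1023363/1022822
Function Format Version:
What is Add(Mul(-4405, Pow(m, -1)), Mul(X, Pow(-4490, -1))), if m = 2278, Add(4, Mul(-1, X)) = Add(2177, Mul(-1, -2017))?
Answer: Rational(-1023363, 1022822) ≈ -1.0005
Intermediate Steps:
X = -4190 (X = Add(4, Mul(-1, Add(2177, Mul(-1, -2017)))) = Add(4, Mul(-1, Add(2177, 2017))) = Add(4, Mul(-1, 4194)) = Add(4, -4194) = -4190)
Add(Mul(-4405, Pow(m, -1)), Mul(X, Pow(-4490, -1))) = Add(Mul(-4405, Pow(2278, -1)), Mul(-4190, Pow(-4490, -1))) = Add(Mul(-4405, Rational(1, 2278)), Mul(-4190, Rational(-1, 4490))) = Add(Rational(-4405, 2278), Rational(419, 449)) = Rational(-1023363, 1022822)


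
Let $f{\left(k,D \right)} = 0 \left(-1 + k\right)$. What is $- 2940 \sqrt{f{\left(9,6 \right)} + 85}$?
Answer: $- 2940 \sqrt{85} \approx -27105.0$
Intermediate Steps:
$f{\left(k,D \right)} = 0$
$- 2940 \sqrt{f{\left(9,6 \right)} + 85} = - 2940 \sqrt{0 + 85} = - 2940 \sqrt{85}$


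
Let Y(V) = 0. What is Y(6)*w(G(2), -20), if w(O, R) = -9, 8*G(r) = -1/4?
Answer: 0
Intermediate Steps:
G(r) = -1/32 (G(r) = (-1/4)/8 = (-1*¼)/8 = (⅛)*(-¼) = -1/32)
Y(6)*w(G(2), -20) = 0*(-9) = 0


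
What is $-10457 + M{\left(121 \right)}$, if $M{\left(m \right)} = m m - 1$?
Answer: $4183$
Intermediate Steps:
$M{\left(m \right)} = -1 + m^{2}$ ($M{\left(m \right)} = m^{2} - 1 = -1 + m^{2}$)
$-10457 + M{\left(121 \right)} = -10457 - \left(1 - 121^{2}\right) = -10457 + \left(-1 + 14641\right) = -10457 + 14640 = 4183$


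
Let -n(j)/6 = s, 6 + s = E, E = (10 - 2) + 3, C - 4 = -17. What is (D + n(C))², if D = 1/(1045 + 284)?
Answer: 1589537161/1766241 ≈ 899.96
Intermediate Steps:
C = -13 (C = 4 - 17 = -13)
E = 11 (E = 8 + 3 = 11)
D = 1/1329 ≈ 0.00075245
s = 5 (s = -6 + 11 = 5)
n(j) = -30 (n(j) = -6*5 = -30)
(D + n(C))² = (1/1329 - 30)² = (-39869/1329)² = 1589537161/1766241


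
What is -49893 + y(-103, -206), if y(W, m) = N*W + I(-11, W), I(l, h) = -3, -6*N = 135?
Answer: -95157/2 ≈ -47579.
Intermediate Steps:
N = -45/2 (N = -1/6*135 = -45/2 ≈ -22.500)
y(W, m) = -3 - 45*W/2 (y(W, m) = -45*W/2 - 3 = -3 - 45*W/2)
-49893 + y(-103, -206) = -49893 + (-3 - 45/2*(-103)) = -49893 + (-3 + 4635/2) = -49893 + 4629/2 = -95157/2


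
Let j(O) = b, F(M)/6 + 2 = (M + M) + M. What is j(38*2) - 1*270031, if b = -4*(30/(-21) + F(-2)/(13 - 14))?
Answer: -1891521/7 ≈ -2.7022e+5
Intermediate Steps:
F(M) = -12 + 18*M (F(M) = -12 + 6*((M + M) + M) = -12 + 6*(2*M + M) = -12 + 6*(3*M) = -12 + 18*M)
b = -1304/7 (b = -4*(30/(-21) + (-12 + 18*(-2))/(13 - 14)) = -4*(30*(-1/21) + (-12 - 36)/(-1)) = -4*(-10/7 - 48*(-1)) = -4*(-10/7 + 48) = -4*326/7 = -1304/7 ≈ -186.29)
j(O) = -1304/7
j(38*2) - 1*270031 = -1304/7 - 1*270031 = -1304/7 - 270031 = -1891521/7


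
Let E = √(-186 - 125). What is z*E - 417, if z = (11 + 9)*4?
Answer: -417 + 80*I*√311 ≈ -417.0 + 1410.8*I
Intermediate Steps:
E = I*√311 (E = √(-311) = I*√311 ≈ 17.635*I)
z = 80 (z = 20*4 = 80)
z*E - 417 = 80*(I*√311) - 417 = 80*I*√311 - 417 = -417 + 80*I*√311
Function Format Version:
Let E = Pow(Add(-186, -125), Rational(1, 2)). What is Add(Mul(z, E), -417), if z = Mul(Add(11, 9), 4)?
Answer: Add(-417, Mul(80, I, Pow(311, Rational(1, 2)))) ≈ Add(-417.00, Mul(1410.8, I))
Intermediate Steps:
E = Mul(I, Pow(311, Rational(1, 2))) (E = Pow(-311, Rational(1, 2)) = Mul(I, Pow(311, Rational(1, 2))) ≈ Mul(17.635, I))
z = 80 (z = Mul(20, 4) = 80)
Add(Mul(z, E), -417) = Add(Mul(80, Mul(I, Pow(311, Rational(1, 2)))), -417) = Add(Mul(80, I, Pow(311, Rational(1, 2))), -417) = Add(-417, Mul(80, I, Pow(311, Rational(1, 2))))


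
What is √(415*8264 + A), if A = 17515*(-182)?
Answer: 3*√26870 ≈ 491.76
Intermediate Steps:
A = -3187730
√(415*8264 + A) = √(415*8264 - 3187730) = √(3429560 - 3187730) = √241830 = 3*√26870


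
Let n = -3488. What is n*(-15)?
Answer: 52320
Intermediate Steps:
n*(-15) = -3488*(-15) = 52320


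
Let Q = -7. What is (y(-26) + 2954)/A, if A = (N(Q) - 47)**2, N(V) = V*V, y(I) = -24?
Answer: 1465/2 ≈ 732.50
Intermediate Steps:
N(V) = V**2
A = 4 (A = ((-7)**2 - 47)**2 = (49 - 47)**2 = 2**2 = 4)
(y(-26) + 2954)/A = (-24 + 2954)/4 = 2930*(1/4) = 1465/2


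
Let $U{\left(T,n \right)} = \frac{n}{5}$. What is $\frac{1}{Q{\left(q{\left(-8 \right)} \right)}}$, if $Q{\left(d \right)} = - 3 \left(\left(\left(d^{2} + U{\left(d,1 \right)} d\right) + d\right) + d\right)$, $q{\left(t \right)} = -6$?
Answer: $- \frac{5}{342} \approx -0.01462$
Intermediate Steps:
$U{\left(T,n \right)} = \frac{n}{5}$ ($U{\left(T,n \right)} = n \frac{1}{5} = \frac{n}{5}$)
$Q{\left(d \right)} = - 3 d^{2} - \frac{33 d}{5}$ ($Q{\left(d \right)} = - 3 \left(\left(\left(d^{2} + \frac{1}{5} \cdot 1 d\right) + d\right) + d\right) = - 3 \left(\left(\left(d^{2} + \frac{d}{5}\right) + d\right) + d\right) = - 3 \left(\left(d^{2} + \frac{6 d}{5}\right) + d\right) = - 3 \left(d^{2} + \frac{11 d}{5}\right) = - 3 d^{2} - \frac{33 d}{5}$)
$\frac{1}{Q{\left(q{\left(-8 \right)} \right)}} = \frac{1}{\left(- \frac{3}{5}\right) \left(-6\right) \left(11 + 5 \left(-6\right)\right)} = \frac{1}{\left(- \frac{3}{5}\right) \left(-6\right) \left(11 - 30\right)} = \frac{1}{\left(- \frac{3}{5}\right) \left(-6\right) \left(-19\right)} = \frac{1}{- \frac{342}{5}} = - \frac{5}{342}$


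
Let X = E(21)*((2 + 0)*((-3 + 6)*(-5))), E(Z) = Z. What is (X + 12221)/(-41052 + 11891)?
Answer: -11591/29161 ≈ -0.39748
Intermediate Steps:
X = -630 (X = 21*((2 + 0)*((-3 + 6)*(-5))) = 21*(2*(3*(-5))) = 21*(2*(-15)) = 21*(-30) = -630)
(X + 12221)/(-41052 + 11891) = (-630 + 12221)/(-41052 + 11891) = 11591/(-29161) = 11591*(-1/29161) = -11591/29161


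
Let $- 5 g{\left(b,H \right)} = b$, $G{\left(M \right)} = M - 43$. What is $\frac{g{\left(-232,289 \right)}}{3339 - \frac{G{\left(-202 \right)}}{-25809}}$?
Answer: $\frac{427692}{30777145} \approx 0.013896$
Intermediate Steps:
$G{\left(M \right)} = -43 + M$
$g{\left(b,H \right)} = - \frac{b}{5}$
$\frac{g{\left(-232,289 \right)}}{3339 - \frac{G{\left(-202 \right)}}{-25809}} = \frac{\left(- \frac{1}{5}\right) \left(-232\right)}{3339 - \frac{-43 - 202}{-25809}} = \frac{232}{5 \left(3339 - \left(-245\right) \left(- \frac{1}{25809}\right)\right)} = \frac{232}{5 \left(3339 - \frac{35}{3687}\right)} = \frac{232}{5 \cdot \frac{12310858}{3687}} = \frac{232}{5} \cdot \frac{3687}{12310858} = \frac{427692}{30777145}$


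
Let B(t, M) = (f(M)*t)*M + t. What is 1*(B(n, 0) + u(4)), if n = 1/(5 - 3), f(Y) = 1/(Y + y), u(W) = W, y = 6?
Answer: 9/2 ≈ 4.5000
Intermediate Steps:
f(Y) = 1/(6 + Y) (f(Y) = 1/(Y + 6) = 1/(6 + Y))
n = 1/2 ≈ 0.50000
B(t, M) = t + M*t/(6 + M) (B(t, M) = (t/(6 + M))*M + t = M*t/(6 + M) + t = t + M*t/(6 + M))
1*(B(n, 0) + u(4)) = 1*(2*(1/2)*(3 + 0)/(6 + 0) + 4) = 1*(2*(1/2)*3/6 + 4) = 1*(2*(1/2)*(1/6)*3 + 4) = 1*(1/2 + 4) = 1*(9/2) = 9/2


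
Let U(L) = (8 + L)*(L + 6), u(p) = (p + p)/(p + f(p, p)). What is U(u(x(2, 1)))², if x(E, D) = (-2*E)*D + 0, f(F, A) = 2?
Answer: 14400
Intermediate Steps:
x(E, D) = -2*D*E (x(E, D) = -2*D*E + 0 = -2*D*E)
u(p) = 2*p/(2 + p) (u(p) = (p + p)/(p + 2) = (2*p)/(2 + p) = 2*p/(2 + p))
U(L) = (6 + L)*(8 + L) (U(L) = (8 + L)*(6 + L) = (6 + L)*(8 + L))
U(u(x(2, 1)))² = (48 + (2*(-2*1*2)/(2 - 2*1*2))² + 14*(2*(-2*1*2)/(2 - 2*1*2)))² = (48 + (2*(-4)/(2 - 4))² + 14*(2*(-4)/(2 - 4)))² = (48 + (2*(-4)/(-2))² + 14*(2*(-4)/(-2)))² = (48 + (2*(-4)*(-½))² + 14*(2*(-4)*(-½)))² = (48 + 4² + 14*4)² = (48 + 16 + 56)² = 120² = 14400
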